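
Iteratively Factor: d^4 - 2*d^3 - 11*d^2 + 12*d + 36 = (d + 2)*(d^3 - 4*d^2 - 3*d + 18) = (d + 2)^2*(d^2 - 6*d + 9) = (d - 3)*(d + 2)^2*(d - 3)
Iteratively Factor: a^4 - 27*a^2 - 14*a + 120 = (a + 3)*(a^3 - 3*a^2 - 18*a + 40) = (a + 3)*(a + 4)*(a^2 - 7*a + 10) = (a - 2)*(a + 3)*(a + 4)*(a - 5)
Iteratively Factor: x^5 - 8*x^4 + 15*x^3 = (x)*(x^4 - 8*x^3 + 15*x^2) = x^2*(x^3 - 8*x^2 + 15*x) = x^2*(x - 3)*(x^2 - 5*x) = x^2*(x - 5)*(x - 3)*(x)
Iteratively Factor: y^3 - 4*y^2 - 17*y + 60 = (y - 3)*(y^2 - y - 20) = (y - 3)*(y + 4)*(y - 5)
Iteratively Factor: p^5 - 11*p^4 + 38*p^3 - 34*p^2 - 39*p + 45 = (p - 3)*(p^4 - 8*p^3 + 14*p^2 + 8*p - 15) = (p - 3)*(p + 1)*(p^3 - 9*p^2 + 23*p - 15) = (p - 5)*(p - 3)*(p + 1)*(p^2 - 4*p + 3) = (p - 5)*(p - 3)^2*(p + 1)*(p - 1)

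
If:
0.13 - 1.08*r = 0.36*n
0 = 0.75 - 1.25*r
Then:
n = -1.44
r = 0.60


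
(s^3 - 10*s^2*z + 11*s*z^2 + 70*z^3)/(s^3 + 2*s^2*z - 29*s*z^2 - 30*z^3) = (s^2 - 5*s*z - 14*z^2)/(s^2 + 7*s*z + 6*z^2)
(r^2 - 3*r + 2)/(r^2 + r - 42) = (r^2 - 3*r + 2)/(r^2 + r - 42)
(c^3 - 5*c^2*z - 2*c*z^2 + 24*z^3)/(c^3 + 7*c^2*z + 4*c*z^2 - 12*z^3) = (-c^2 + 7*c*z - 12*z^2)/(-c^2 - 5*c*z + 6*z^2)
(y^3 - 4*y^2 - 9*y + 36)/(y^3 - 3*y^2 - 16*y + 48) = (y + 3)/(y + 4)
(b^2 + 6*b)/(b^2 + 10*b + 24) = b/(b + 4)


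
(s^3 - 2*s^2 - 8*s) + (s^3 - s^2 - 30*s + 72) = 2*s^3 - 3*s^2 - 38*s + 72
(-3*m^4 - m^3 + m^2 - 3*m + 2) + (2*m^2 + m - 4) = -3*m^4 - m^3 + 3*m^2 - 2*m - 2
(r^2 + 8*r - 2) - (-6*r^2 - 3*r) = 7*r^2 + 11*r - 2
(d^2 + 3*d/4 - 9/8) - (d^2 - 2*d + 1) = 11*d/4 - 17/8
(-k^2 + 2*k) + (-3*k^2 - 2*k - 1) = -4*k^2 - 1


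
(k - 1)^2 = k^2 - 2*k + 1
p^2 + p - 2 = (p - 1)*(p + 2)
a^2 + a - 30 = (a - 5)*(a + 6)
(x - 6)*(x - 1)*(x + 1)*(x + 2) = x^4 - 4*x^3 - 13*x^2 + 4*x + 12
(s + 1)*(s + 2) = s^2 + 3*s + 2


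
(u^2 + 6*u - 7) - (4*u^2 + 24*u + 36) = -3*u^2 - 18*u - 43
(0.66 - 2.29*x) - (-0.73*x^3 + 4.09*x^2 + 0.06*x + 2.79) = 0.73*x^3 - 4.09*x^2 - 2.35*x - 2.13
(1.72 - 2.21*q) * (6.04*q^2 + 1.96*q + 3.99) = -13.3484*q^3 + 6.0572*q^2 - 5.4467*q + 6.8628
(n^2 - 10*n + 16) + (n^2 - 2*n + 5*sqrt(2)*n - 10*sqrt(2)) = 2*n^2 - 12*n + 5*sqrt(2)*n - 10*sqrt(2) + 16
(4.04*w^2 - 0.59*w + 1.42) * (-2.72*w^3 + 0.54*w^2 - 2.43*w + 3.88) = -10.9888*w^5 + 3.7864*w^4 - 13.9982*w^3 + 17.8757*w^2 - 5.7398*w + 5.5096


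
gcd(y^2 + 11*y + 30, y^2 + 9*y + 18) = y + 6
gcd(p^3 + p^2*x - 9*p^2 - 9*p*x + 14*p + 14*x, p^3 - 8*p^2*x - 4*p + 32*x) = p - 2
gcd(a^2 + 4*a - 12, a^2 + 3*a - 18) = a + 6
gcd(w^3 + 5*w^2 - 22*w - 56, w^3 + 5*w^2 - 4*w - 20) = w + 2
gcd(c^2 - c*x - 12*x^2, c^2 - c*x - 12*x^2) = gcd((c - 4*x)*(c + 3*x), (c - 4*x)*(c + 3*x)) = -c^2 + c*x + 12*x^2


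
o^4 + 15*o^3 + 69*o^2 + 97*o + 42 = (o + 1)^2*(o + 6)*(o + 7)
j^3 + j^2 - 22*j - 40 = (j - 5)*(j + 2)*(j + 4)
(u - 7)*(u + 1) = u^2 - 6*u - 7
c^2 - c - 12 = (c - 4)*(c + 3)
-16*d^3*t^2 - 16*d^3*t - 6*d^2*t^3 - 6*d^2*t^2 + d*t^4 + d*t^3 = t*(-8*d + t)*(2*d + t)*(d*t + d)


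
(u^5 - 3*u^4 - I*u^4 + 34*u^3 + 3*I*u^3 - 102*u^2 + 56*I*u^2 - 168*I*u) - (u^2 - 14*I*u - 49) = u^5 - 3*u^4 - I*u^4 + 34*u^3 + 3*I*u^3 - 103*u^2 + 56*I*u^2 - 154*I*u + 49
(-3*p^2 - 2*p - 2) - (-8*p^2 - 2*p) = 5*p^2 - 2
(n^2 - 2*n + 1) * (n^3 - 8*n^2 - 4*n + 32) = n^5 - 10*n^4 + 13*n^3 + 32*n^2 - 68*n + 32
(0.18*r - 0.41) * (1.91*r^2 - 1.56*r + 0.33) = 0.3438*r^3 - 1.0639*r^2 + 0.699*r - 0.1353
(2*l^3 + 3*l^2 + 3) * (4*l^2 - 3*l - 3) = 8*l^5 + 6*l^4 - 15*l^3 + 3*l^2 - 9*l - 9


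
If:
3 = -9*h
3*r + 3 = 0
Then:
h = -1/3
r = -1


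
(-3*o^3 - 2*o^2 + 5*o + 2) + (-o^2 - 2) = -3*o^3 - 3*o^2 + 5*o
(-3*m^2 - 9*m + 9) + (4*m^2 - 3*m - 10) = m^2 - 12*m - 1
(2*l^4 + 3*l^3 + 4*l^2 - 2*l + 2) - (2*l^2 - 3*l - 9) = 2*l^4 + 3*l^3 + 2*l^2 + l + 11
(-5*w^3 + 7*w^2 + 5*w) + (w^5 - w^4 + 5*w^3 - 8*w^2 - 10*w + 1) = w^5 - w^4 - w^2 - 5*w + 1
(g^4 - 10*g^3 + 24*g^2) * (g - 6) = g^5 - 16*g^4 + 84*g^3 - 144*g^2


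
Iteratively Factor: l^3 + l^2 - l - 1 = (l - 1)*(l^2 + 2*l + 1) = (l - 1)*(l + 1)*(l + 1)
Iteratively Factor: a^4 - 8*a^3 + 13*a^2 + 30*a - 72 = (a + 2)*(a^3 - 10*a^2 + 33*a - 36) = (a - 4)*(a + 2)*(a^2 - 6*a + 9) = (a - 4)*(a - 3)*(a + 2)*(a - 3)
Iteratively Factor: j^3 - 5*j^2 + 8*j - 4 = (j - 1)*(j^2 - 4*j + 4) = (j - 2)*(j - 1)*(j - 2)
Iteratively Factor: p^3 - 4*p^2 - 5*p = (p + 1)*(p^2 - 5*p) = p*(p + 1)*(p - 5)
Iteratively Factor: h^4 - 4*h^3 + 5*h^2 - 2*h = (h - 1)*(h^3 - 3*h^2 + 2*h) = (h - 1)^2*(h^2 - 2*h) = h*(h - 1)^2*(h - 2)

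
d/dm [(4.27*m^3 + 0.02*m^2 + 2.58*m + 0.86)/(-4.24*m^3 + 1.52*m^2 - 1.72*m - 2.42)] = (6.5752*m^4 + 7.18960000000001*m^3 - 24.017*m^2 - 2.7112*m - 4.7644)/(17.9776*m^6 - 12.8896*m^5 + 16.896*m^4 + 15.2928*m^3 - 4.3984*m^2 + 8.3248*m + 5.8564)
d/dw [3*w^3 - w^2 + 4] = w*(9*w - 2)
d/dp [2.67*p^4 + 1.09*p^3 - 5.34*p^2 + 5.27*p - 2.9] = 10.68*p^3 + 3.27*p^2 - 10.68*p + 5.27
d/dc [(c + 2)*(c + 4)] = 2*c + 6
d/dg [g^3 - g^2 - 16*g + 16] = 3*g^2 - 2*g - 16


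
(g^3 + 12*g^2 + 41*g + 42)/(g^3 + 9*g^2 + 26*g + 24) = (g + 7)/(g + 4)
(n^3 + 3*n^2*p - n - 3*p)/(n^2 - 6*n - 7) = (n^2 + 3*n*p - n - 3*p)/(n - 7)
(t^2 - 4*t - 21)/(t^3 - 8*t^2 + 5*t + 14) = (t + 3)/(t^2 - t - 2)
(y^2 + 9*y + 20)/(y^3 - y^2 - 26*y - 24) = (y + 5)/(y^2 - 5*y - 6)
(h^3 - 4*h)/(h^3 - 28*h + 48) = h*(h + 2)/(h^2 + 2*h - 24)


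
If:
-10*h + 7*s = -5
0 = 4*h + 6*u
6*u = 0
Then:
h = 0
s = -5/7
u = 0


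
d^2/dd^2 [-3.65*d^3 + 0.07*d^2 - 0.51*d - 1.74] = 0.14 - 21.9*d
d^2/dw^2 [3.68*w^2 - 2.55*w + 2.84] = 7.36000000000000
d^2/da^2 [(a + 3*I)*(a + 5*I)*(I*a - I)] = 6*I*a - 16 - 2*I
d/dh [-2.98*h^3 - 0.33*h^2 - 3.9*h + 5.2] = -8.94*h^2 - 0.66*h - 3.9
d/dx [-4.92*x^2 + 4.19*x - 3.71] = 4.19 - 9.84*x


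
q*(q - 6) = q^2 - 6*q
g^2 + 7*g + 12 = (g + 3)*(g + 4)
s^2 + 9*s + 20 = (s + 4)*(s + 5)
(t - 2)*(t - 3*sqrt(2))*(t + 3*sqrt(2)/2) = t^3 - 3*sqrt(2)*t^2/2 - 2*t^2 - 9*t + 3*sqrt(2)*t + 18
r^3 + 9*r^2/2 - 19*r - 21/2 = (r - 3)*(r + 1/2)*(r + 7)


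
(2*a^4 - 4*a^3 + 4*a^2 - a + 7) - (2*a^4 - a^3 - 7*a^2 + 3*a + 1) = -3*a^3 + 11*a^2 - 4*a + 6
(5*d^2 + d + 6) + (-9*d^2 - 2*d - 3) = -4*d^2 - d + 3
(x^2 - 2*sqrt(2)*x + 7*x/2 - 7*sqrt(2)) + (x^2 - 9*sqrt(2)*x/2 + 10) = 2*x^2 - 13*sqrt(2)*x/2 + 7*x/2 - 7*sqrt(2) + 10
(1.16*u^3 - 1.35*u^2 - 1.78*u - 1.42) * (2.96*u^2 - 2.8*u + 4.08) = 3.4336*u^5 - 7.244*u^4 + 3.244*u^3 - 4.7272*u^2 - 3.2864*u - 5.7936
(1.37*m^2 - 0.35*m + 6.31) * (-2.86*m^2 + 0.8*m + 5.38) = -3.9182*m^4 + 2.097*m^3 - 10.956*m^2 + 3.165*m + 33.9478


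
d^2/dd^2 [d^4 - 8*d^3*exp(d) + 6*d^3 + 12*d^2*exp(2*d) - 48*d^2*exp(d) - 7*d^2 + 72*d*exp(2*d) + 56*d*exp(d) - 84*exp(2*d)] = -8*d^3*exp(d) + 48*d^2*exp(2*d) - 96*d^2*exp(d) + 12*d^2 + 384*d*exp(2*d) - 184*d*exp(d) + 36*d - 24*exp(2*d) + 16*exp(d) - 14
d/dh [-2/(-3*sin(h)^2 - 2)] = -24*sin(2*h)/(3*cos(2*h) - 7)^2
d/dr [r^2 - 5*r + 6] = 2*r - 5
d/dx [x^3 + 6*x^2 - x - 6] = 3*x^2 + 12*x - 1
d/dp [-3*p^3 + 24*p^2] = 3*p*(16 - 3*p)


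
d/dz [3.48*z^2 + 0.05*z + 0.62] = 6.96*z + 0.05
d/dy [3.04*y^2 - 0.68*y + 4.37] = 6.08*y - 0.68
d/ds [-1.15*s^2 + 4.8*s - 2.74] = 4.8 - 2.3*s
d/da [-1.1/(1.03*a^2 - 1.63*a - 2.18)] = (2.266*a - 1.793)/(-1.03*a^2 + 1.63*a + 2.18)^2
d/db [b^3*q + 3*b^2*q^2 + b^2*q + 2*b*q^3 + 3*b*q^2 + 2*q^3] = q*(3*b^2 + 6*b*q + 2*b + 2*q^2 + 3*q)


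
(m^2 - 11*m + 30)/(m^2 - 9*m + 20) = (m - 6)/(m - 4)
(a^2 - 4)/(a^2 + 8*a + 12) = (a - 2)/(a + 6)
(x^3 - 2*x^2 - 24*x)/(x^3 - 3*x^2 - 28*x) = (x - 6)/(x - 7)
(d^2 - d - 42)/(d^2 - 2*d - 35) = (d + 6)/(d + 5)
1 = 1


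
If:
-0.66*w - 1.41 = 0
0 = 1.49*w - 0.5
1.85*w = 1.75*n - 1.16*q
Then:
No Solution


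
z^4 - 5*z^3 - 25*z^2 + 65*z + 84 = (z - 7)*(z - 3)*(z + 1)*(z + 4)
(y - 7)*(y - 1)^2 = y^3 - 9*y^2 + 15*y - 7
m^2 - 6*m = m*(m - 6)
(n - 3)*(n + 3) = n^2 - 9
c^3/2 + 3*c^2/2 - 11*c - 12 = (c/2 + 1/2)*(c - 4)*(c + 6)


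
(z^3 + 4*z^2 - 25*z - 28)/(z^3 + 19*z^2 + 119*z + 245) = (z^2 - 3*z - 4)/(z^2 + 12*z + 35)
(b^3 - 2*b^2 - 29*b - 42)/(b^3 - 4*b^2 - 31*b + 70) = (b^2 + 5*b + 6)/(b^2 + 3*b - 10)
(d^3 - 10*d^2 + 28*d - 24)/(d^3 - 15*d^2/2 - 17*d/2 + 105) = 2*(d^2 - 4*d + 4)/(2*d^2 - 3*d - 35)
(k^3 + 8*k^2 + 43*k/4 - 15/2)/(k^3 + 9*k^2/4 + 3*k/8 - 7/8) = 2*(2*k^2 + 17*k + 30)/(4*k^2 + 11*k + 7)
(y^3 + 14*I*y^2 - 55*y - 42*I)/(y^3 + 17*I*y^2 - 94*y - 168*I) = (y + I)/(y + 4*I)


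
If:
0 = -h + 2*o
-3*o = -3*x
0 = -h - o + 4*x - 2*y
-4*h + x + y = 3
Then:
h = -12/13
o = -6/13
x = -6/13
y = -3/13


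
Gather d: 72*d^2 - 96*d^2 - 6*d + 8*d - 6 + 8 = -24*d^2 + 2*d + 2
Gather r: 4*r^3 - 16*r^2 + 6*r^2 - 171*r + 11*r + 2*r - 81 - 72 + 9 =4*r^3 - 10*r^2 - 158*r - 144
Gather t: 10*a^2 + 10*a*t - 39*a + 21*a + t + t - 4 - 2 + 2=10*a^2 - 18*a + t*(10*a + 2) - 4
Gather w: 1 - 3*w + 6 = 7 - 3*w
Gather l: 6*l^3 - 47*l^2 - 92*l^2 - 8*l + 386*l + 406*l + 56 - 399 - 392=6*l^3 - 139*l^2 + 784*l - 735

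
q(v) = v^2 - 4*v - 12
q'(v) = 2*v - 4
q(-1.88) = -0.95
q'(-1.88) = -7.76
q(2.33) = -15.89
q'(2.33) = 0.66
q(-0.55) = -9.50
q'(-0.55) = -5.10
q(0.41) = -13.47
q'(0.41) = -3.18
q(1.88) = -15.99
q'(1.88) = -0.24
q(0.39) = -13.41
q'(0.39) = -3.22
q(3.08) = -14.83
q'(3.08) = 2.16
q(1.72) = -15.92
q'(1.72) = -0.56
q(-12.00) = 180.00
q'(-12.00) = -28.00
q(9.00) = 33.00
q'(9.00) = 14.00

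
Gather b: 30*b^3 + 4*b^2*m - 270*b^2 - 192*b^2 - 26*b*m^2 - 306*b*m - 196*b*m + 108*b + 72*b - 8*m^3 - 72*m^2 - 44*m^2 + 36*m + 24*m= 30*b^3 + b^2*(4*m - 462) + b*(-26*m^2 - 502*m + 180) - 8*m^3 - 116*m^2 + 60*m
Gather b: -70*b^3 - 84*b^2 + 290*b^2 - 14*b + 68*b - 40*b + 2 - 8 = -70*b^3 + 206*b^2 + 14*b - 6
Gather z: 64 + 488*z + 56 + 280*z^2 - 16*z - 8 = 280*z^2 + 472*z + 112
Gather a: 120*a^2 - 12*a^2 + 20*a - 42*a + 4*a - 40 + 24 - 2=108*a^2 - 18*a - 18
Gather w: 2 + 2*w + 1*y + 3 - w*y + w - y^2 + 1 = w*(3 - y) - y^2 + y + 6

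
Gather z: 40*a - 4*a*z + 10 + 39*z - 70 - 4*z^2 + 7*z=40*a - 4*z^2 + z*(46 - 4*a) - 60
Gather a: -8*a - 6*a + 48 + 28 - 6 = 70 - 14*a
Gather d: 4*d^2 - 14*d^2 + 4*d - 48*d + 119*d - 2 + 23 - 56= -10*d^2 + 75*d - 35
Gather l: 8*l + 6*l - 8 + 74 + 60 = 14*l + 126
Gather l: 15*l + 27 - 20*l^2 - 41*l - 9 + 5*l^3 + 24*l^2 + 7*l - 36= 5*l^3 + 4*l^2 - 19*l - 18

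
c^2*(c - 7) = c^3 - 7*c^2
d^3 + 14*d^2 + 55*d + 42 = (d + 1)*(d + 6)*(d + 7)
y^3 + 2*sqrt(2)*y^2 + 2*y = y*(y + sqrt(2))^2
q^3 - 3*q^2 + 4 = (q - 2)^2*(q + 1)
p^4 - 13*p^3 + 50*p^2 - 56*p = p*(p - 7)*(p - 4)*(p - 2)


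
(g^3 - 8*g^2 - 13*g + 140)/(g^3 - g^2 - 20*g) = (g - 7)/g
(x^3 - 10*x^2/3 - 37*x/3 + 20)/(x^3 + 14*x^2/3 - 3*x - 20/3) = (x^2 - 2*x - 15)/(x^2 + 6*x + 5)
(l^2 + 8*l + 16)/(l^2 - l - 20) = (l + 4)/(l - 5)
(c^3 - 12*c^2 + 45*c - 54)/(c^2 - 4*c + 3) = (c^2 - 9*c + 18)/(c - 1)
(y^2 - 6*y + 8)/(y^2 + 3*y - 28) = (y - 2)/(y + 7)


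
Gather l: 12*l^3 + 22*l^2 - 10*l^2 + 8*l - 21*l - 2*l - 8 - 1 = 12*l^3 + 12*l^2 - 15*l - 9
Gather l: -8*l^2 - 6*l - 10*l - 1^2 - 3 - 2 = -8*l^2 - 16*l - 6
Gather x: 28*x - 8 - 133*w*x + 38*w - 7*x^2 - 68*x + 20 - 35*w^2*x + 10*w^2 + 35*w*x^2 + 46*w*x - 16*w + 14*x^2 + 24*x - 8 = 10*w^2 + 22*w + x^2*(35*w + 7) + x*(-35*w^2 - 87*w - 16) + 4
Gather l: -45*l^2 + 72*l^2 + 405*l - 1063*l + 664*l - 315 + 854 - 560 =27*l^2 + 6*l - 21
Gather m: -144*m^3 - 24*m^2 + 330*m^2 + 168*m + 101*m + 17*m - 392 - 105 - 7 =-144*m^3 + 306*m^2 + 286*m - 504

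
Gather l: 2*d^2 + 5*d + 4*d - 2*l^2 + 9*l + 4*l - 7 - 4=2*d^2 + 9*d - 2*l^2 + 13*l - 11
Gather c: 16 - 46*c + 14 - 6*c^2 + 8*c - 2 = -6*c^2 - 38*c + 28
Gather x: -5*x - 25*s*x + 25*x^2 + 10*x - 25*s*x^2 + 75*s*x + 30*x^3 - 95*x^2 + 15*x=30*x^3 + x^2*(-25*s - 70) + x*(50*s + 20)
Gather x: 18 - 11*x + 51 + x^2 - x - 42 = x^2 - 12*x + 27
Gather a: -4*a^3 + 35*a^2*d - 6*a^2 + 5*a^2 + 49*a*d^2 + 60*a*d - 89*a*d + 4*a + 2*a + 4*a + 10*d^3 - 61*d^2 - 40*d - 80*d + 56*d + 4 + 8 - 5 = -4*a^3 + a^2*(35*d - 1) + a*(49*d^2 - 29*d + 10) + 10*d^3 - 61*d^2 - 64*d + 7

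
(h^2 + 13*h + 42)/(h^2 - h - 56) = (h + 6)/(h - 8)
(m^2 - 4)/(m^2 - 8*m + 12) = (m + 2)/(m - 6)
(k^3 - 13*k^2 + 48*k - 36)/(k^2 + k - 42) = (k^2 - 7*k + 6)/(k + 7)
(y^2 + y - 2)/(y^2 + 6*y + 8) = (y - 1)/(y + 4)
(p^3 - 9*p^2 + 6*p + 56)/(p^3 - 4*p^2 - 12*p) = (p^2 - 11*p + 28)/(p*(p - 6))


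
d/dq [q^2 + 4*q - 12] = 2*q + 4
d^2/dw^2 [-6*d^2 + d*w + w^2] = 2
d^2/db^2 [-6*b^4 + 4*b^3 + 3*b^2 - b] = -72*b^2 + 24*b + 6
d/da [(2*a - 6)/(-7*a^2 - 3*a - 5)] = 14*(a^2 - 6*a - 2)/(49*a^4 + 42*a^3 + 79*a^2 + 30*a + 25)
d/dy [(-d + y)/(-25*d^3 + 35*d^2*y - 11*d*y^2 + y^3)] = 2/(125*d^3 - 75*d^2*y + 15*d*y^2 - y^3)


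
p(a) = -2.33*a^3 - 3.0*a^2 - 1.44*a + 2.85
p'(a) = -6.99*a^2 - 6.0*a - 1.44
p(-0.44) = 3.10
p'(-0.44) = -0.15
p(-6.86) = 623.74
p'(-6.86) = -289.23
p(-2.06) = 13.45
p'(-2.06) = -18.74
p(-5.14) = 247.40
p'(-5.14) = -155.27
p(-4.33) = 141.99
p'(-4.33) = -106.51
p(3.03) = -93.87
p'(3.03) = -83.79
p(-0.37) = 3.09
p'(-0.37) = -0.18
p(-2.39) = 20.96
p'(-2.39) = -27.03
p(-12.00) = 3614.37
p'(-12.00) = -936.00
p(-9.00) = 1471.38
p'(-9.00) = -513.63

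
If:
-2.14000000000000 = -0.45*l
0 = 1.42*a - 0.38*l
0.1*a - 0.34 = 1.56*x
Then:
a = 1.27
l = 4.76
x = -0.14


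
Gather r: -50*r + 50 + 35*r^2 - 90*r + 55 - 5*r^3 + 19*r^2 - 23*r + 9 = -5*r^3 + 54*r^2 - 163*r + 114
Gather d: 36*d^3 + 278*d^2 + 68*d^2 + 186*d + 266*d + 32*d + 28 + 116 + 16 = 36*d^3 + 346*d^2 + 484*d + 160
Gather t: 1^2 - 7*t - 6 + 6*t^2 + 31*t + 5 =6*t^2 + 24*t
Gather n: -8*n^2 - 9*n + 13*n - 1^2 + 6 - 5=-8*n^2 + 4*n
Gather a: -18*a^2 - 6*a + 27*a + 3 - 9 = -18*a^2 + 21*a - 6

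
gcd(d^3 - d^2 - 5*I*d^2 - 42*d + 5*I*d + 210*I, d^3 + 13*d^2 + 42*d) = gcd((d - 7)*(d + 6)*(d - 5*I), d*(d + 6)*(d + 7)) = d + 6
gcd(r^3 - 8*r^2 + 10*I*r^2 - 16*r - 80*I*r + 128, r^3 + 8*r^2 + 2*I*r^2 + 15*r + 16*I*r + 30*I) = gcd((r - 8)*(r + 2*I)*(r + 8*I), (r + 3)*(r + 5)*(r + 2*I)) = r + 2*I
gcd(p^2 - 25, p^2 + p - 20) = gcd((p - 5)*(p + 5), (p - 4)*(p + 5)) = p + 5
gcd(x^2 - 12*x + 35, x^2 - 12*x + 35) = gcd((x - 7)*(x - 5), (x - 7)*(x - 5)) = x^2 - 12*x + 35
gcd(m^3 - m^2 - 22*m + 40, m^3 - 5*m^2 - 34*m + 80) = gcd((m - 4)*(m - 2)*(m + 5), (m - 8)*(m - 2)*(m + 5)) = m^2 + 3*m - 10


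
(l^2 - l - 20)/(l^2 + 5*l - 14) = (l^2 - l - 20)/(l^2 + 5*l - 14)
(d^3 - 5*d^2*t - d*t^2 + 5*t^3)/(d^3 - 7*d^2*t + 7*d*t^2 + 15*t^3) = (-d + t)/(-d + 3*t)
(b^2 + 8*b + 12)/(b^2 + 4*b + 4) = (b + 6)/(b + 2)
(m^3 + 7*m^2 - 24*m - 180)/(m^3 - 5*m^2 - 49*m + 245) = (m^2 + 12*m + 36)/(m^2 - 49)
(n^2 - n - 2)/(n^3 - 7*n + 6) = (n + 1)/(n^2 + 2*n - 3)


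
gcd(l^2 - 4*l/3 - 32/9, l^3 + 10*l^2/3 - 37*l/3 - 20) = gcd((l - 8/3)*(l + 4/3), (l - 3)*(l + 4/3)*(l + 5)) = l + 4/3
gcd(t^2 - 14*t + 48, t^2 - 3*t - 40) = t - 8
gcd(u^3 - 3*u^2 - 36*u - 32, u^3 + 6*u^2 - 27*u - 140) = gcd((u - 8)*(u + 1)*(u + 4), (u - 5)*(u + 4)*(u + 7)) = u + 4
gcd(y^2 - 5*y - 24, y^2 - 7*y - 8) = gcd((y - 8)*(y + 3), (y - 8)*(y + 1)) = y - 8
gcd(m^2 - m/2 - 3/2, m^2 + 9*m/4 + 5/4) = m + 1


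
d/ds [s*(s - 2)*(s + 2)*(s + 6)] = 4*s^3 + 18*s^2 - 8*s - 24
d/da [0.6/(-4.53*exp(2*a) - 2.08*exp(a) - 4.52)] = (5.436*exp(a) + 1.248)*exp(a)/(4.53*exp(2*a) + 2.08*exp(a) + 4.52)^2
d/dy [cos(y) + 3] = -sin(y)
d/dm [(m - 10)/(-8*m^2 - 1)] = (-8*m^2 + 16*m*(m - 10) - 1)/(8*m^2 + 1)^2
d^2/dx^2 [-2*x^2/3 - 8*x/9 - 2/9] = -4/3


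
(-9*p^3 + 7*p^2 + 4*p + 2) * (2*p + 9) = -18*p^4 - 67*p^3 + 71*p^2 + 40*p + 18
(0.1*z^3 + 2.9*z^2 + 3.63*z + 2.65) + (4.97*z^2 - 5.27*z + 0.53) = 0.1*z^3 + 7.87*z^2 - 1.64*z + 3.18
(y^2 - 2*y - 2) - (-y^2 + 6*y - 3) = 2*y^2 - 8*y + 1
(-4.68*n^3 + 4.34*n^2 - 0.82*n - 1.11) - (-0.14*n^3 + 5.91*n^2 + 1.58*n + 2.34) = -4.54*n^3 - 1.57*n^2 - 2.4*n - 3.45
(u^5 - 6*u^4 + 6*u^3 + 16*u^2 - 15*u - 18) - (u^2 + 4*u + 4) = u^5 - 6*u^4 + 6*u^3 + 15*u^2 - 19*u - 22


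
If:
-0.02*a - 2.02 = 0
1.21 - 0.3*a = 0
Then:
No Solution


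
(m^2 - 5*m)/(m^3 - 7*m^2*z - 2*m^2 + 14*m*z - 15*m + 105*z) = m/(m^2 - 7*m*z + 3*m - 21*z)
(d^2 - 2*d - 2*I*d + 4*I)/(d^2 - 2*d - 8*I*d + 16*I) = (d - 2*I)/(d - 8*I)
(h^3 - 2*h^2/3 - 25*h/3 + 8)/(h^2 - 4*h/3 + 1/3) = (3*h^2 + h - 24)/(3*h - 1)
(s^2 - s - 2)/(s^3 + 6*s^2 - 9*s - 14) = 1/(s + 7)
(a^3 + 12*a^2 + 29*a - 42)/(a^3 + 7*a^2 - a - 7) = (a + 6)/(a + 1)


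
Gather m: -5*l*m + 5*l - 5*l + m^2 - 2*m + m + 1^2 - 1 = m^2 + m*(-5*l - 1)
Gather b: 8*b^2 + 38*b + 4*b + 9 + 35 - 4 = 8*b^2 + 42*b + 40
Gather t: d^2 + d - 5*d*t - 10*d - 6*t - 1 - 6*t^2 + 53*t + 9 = d^2 - 9*d - 6*t^2 + t*(47 - 5*d) + 8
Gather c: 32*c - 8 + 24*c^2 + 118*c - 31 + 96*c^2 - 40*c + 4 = 120*c^2 + 110*c - 35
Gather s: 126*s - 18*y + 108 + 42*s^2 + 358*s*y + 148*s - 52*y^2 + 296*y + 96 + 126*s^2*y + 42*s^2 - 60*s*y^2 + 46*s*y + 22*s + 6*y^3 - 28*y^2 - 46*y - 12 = s^2*(126*y + 84) + s*(-60*y^2 + 404*y + 296) + 6*y^3 - 80*y^2 + 232*y + 192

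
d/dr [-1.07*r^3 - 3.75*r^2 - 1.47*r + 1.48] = -3.21*r^2 - 7.5*r - 1.47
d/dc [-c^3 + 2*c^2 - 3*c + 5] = -3*c^2 + 4*c - 3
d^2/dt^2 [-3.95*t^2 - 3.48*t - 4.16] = -7.90000000000000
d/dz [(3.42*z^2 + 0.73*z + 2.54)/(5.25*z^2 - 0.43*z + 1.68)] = (-5.3031*z^2 - 15.1788*z + 2.3186)/(27.5625*z^4 - 4.515*z^3 + 17.8249*z^2 - 1.4448*z + 2.8224)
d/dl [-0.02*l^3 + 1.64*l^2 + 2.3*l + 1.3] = -0.06*l^2 + 3.28*l + 2.3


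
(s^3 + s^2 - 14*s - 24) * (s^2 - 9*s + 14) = s^5 - 8*s^4 - 9*s^3 + 116*s^2 + 20*s - 336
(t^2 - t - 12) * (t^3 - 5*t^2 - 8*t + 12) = t^5 - 6*t^4 - 15*t^3 + 80*t^2 + 84*t - 144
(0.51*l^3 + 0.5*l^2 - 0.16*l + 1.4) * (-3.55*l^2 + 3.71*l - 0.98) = -1.8105*l^5 + 0.1171*l^4 + 1.9232*l^3 - 6.0536*l^2 + 5.3508*l - 1.372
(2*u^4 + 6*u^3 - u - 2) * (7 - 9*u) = -18*u^5 - 40*u^4 + 42*u^3 + 9*u^2 + 11*u - 14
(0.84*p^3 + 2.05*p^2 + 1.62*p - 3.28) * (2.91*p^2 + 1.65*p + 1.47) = 2.4444*p^5 + 7.3515*p^4 + 9.3315*p^3 - 3.8583*p^2 - 3.0306*p - 4.8216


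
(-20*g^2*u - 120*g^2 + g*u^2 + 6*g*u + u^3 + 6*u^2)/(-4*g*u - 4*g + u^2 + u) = (5*g*u + 30*g + u^2 + 6*u)/(u + 1)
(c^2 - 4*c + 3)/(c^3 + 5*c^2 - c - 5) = (c - 3)/(c^2 + 6*c + 5)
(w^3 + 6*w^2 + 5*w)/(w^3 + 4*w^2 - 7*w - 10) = w/(w - 2)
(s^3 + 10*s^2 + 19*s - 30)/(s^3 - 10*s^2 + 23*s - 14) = (s^2 + 11*s + 30)/(s^2 - 9*s + 14)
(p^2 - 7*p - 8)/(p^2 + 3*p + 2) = (p - 8)/(p + 2)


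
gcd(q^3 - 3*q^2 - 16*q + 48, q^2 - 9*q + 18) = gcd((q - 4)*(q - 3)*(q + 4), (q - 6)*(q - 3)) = q - 3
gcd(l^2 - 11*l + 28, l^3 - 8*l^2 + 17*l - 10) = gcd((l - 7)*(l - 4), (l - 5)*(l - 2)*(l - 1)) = 1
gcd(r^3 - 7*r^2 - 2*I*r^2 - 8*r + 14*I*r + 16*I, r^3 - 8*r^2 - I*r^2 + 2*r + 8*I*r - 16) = r^2 + r*(-8 - 2*I) + 16*I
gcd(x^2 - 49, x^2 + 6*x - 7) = x + 7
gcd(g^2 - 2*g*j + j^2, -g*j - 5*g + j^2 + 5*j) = g - j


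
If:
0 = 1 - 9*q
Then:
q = 1/9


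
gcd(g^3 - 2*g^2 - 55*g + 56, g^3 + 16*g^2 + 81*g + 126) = g + 7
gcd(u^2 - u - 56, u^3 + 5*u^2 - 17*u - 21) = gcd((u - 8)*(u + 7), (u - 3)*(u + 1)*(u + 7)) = u + 7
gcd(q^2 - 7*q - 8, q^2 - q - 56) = q - 8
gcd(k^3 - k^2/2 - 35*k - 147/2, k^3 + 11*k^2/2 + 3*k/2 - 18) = k + 3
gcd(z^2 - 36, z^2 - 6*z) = z - 6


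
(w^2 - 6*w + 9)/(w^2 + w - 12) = (w - 3)/(w + 4)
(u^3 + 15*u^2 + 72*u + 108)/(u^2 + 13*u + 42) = (u^2 + 9*u + 18)/(u + 7)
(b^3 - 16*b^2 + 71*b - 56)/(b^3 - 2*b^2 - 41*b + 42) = (b - 8)/(b + 6)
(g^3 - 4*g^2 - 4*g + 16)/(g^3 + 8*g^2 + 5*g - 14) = (g^2 - 6*g + 8)/(g^2 + 6*g - 7)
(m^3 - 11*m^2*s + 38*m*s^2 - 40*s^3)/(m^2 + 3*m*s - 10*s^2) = (m^2 - 9*m*s + 20*s^2)/(m + 5*s)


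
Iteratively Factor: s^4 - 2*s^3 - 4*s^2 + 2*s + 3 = (s + 1)*(s^3 - 3*s^2 - s + 3) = (s + 1)^2*(s^2 - 4*s + 3) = (s - 3)*(s + 1)^2*(s - 1)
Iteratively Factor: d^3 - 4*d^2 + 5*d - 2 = (d - 2)*(d^2 - 2*d + 1) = (d - 2)*(d - 1)*(d - 1)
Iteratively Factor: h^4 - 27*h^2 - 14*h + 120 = (h + 4)*(h^3 - 4*h^2 - 11*h + 30) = (h - 5)*(h + 4)*(h^2 + h - 6) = (h - 5)*(h - 2)*(h + 4)*(h + 3)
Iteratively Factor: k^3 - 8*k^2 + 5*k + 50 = (k - 5)*(k^2 - 3*k - 10) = (k - 5)*(k + 2)*(k - 5)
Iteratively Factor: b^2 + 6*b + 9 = (b + 3)*(b + 3)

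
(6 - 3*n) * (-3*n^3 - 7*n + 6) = 9*n^4 - 18*n^3 + 21*n^2 - 60*n + 36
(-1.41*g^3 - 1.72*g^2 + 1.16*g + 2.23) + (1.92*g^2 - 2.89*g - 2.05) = -1.41*g^3 + 0.2*g^2 - 1.73*g + 0.18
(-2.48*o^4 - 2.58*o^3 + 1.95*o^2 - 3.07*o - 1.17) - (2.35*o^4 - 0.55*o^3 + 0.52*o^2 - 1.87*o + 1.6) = -4.83*o^4 - 2.03*o^3 + 1.43*o^2 - 1.2*o - 2.77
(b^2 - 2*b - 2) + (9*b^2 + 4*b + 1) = 10*b^2 + 2*b - 1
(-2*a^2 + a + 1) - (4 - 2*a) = -2*a^2 + 3*a - 3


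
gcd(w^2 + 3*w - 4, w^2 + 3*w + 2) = 1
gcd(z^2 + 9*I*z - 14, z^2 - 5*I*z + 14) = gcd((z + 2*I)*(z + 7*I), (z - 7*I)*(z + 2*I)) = z + 2*I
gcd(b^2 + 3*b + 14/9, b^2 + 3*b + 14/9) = b^2 + 3*b + 14/9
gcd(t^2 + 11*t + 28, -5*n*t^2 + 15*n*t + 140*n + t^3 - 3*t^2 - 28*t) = t + 4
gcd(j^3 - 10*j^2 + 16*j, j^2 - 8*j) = j^2 - 8*j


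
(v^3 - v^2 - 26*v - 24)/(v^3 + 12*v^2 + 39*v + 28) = (v - 6)/(v + 7)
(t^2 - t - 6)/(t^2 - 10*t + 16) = (t^2 - t - 6)/(t^2 - 10*t + 16)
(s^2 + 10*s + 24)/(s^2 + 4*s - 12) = (s + 4)/(s - 2)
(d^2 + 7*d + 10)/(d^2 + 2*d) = (d + 5)/d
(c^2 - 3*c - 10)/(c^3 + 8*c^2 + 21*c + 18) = (c - 5)/(c^2 + 6*c + 9)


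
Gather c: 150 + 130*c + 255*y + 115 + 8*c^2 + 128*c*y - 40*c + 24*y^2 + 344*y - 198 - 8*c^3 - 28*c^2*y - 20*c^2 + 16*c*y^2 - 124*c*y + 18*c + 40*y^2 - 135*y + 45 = -8*c^3 + c^2*(-28*y - 12) + c*(16*y^2 + 4*y + 108) + 64*y^2 + 464*y + 112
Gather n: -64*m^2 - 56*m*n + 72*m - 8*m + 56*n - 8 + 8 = -64*m^2 + 64*m + n*(56 - 56*m)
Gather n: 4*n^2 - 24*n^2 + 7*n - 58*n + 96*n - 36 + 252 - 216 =-20*n^2 + 45*n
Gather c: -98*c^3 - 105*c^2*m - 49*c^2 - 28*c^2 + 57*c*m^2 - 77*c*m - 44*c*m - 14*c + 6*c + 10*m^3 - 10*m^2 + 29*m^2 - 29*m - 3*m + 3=-98*c^3 + c^2*(-105*m - 77) + c*(57*m^2 - 121*m - 8) + 10*m^3 + 19*m^2 - 32*m + 3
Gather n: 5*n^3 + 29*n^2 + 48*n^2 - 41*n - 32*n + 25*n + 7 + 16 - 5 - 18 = 5*n^3 + 77*n^2 - 48*n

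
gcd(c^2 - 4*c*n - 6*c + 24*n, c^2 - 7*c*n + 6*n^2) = 1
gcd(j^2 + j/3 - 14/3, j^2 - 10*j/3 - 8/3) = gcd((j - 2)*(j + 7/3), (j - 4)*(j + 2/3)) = 1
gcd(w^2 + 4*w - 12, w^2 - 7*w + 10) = w - 2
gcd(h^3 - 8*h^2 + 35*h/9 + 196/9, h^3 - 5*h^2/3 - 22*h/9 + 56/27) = h^2 - h - 28/9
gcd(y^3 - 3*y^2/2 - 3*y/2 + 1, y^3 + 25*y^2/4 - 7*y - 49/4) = y + 1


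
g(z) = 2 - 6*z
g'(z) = -6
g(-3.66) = 23.96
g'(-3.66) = -6.00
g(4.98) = -27.88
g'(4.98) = -6.00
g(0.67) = -2.02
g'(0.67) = -6.00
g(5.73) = -32.38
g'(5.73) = -6.00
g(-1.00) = 8.00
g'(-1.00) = -6.00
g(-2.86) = 19.16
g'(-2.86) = -6.00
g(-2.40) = 16.40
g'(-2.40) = -6.00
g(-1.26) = 9.56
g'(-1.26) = -6.00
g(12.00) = -70.00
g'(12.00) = -6.00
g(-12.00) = 74.00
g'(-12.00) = -6.00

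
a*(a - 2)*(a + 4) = a^3 + 2*a^2 - 8*a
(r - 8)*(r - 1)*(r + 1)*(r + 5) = r^4 - 3*r^3 - 41*r^2 + 3*r + 40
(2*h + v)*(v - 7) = 2*h*v - 14*h + v^2 - 7*v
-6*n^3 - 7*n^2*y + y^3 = (-3*n + y)*(n + y)*(2*n + y)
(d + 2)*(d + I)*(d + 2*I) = d^3 + 2*d^2 + 3*I*d^2 - 2*d + 6*I*d - 4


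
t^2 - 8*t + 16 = (t - 4)^2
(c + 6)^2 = c^2 + 12*c + 36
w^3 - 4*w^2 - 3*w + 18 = (w - 3)^2*(w + 2)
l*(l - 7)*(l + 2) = l^3 - 5*l^2 - 14*l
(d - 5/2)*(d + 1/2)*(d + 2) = d^3 - 21*d/4 - 5/2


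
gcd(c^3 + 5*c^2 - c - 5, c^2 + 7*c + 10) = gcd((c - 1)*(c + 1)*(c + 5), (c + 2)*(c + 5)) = c + 5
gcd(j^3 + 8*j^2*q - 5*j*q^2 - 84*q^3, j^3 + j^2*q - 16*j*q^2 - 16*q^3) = j + 4*q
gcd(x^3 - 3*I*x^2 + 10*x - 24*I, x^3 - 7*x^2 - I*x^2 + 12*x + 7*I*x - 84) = x^2 - I*x + 12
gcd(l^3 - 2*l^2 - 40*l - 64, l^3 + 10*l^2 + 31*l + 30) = l + 2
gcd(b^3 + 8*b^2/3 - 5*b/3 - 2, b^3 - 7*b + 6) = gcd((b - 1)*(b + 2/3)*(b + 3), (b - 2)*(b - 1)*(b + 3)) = b^2 + 2*b - 3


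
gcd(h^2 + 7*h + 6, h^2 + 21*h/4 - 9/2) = h + 6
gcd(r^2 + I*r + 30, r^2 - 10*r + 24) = 1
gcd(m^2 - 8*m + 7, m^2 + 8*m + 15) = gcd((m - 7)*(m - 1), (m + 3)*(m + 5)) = 1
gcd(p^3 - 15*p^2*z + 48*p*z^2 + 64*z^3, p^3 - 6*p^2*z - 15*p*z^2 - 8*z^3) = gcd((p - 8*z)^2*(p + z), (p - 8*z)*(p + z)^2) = -p^2 + 7*p*z + 8*z^2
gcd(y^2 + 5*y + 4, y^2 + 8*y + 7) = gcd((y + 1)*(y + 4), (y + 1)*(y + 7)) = y + 1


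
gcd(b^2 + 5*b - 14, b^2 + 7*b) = b + 7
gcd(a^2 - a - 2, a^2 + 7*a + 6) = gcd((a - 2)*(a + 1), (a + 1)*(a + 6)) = a + 1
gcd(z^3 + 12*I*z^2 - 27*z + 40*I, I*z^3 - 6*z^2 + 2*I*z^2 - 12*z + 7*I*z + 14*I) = z - I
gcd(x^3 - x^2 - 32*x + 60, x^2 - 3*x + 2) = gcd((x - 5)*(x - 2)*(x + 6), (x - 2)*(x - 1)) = x - 2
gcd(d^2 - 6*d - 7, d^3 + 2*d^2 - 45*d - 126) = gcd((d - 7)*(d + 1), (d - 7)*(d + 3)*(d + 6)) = d - 7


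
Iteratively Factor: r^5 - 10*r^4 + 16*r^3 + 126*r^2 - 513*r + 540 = (r - 3)*(r^4 - 7*r^3 - 5*r^2 + 111*r - 180) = (r - 5)*(r - 3)*(r^3 - 2*r^2 - 15*r + 36) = (r - 5)*(r - 3)^2*(r^2 + r - 12) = (r - 5)*(r - 3)^2*(r + 4)*(r - 3)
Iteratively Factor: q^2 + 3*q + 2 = (q + 2)*(q + 1)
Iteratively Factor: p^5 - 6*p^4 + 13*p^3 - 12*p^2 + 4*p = (p - 2)*(p^4 - 4*p^3 + 5*p^2 - 2*p) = (p - 2)*(p - 1)*(p^3 - 3*p^2 + 2*p) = p*(p - 2)*(p - 1)*(p^2 - 3*p + 2) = p*(p - 2)*(p - 1)^2*(p - 2)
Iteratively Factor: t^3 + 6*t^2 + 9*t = (t + 3)*(t^2 + 3*t) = t*(t + 3)*(t + 3)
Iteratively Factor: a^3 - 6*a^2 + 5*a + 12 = (a + 1)*(a^2 - 7*a + 12) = (a - 3)*(a + 1)*(a - 4)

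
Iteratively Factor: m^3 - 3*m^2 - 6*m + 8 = (m - 1)*(m^2 - 2*m - 8) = (m - 1)*(m + 2)*(m - 4)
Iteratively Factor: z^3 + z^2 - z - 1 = (z - 1)*(z^2 + 2*z + 1) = (z - 1)*(z + 1)*(z + 1)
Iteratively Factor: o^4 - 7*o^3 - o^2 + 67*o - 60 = (o - 5)*(o^3 - 2*o^2 - 11*o + 12) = (o - 5)*(o - 1)*(o^2 - o - 12) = (o - 5)*(o - 1)*(o + 3)*(o - 4)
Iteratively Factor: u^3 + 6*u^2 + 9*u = (u)*(u^2 + 6*u + 9) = u*(u + 3)*(u + 3)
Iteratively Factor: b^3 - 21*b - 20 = (b + 1)*(b^2 - b - 20) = (b - 5)*(b + 1)*(b + 4)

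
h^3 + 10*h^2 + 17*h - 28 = (h - 1)*(h + 4)*(h + 7)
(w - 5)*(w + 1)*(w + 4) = w^3 - 21*w - 20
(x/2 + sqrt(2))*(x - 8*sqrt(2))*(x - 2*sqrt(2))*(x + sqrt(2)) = x^4/2 - 7*sqrt(2)*x^3/2 - 12*x^2 + 28*sqrt(2)*x + 64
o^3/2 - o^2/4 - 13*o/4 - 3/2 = (o/2 + 1)*(o - 3)*(o + 1/2)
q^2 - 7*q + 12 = (q - 4)*(q - 3)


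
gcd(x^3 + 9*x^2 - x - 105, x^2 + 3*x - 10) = x + 5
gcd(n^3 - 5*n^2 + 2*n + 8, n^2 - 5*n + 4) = n - 4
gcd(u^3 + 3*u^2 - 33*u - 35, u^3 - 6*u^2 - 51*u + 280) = u^2 + 2*u - 35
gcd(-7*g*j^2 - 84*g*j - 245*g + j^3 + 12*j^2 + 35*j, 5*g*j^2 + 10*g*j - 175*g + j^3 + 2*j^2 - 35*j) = j + 7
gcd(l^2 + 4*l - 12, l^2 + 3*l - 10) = l - 2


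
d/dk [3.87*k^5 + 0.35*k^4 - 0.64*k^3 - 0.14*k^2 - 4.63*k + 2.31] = 19.35*k^4 + 1.4*k^3 - 1.92*k^2 - 0.28*k - 4.63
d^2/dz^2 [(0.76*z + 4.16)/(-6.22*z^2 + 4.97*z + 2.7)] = ((0.76*z + 4.16)*(12.44*z - 4.97)*(24.88*z - 9.94) + (28.3632*z + 44.196)*(-6.22*z^2 + 4.97*z + 2.7))/(-6.22*z^2 + 4.97*z + 2.7)^3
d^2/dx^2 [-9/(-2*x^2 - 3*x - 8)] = 18*(-4*x^2 - 6*x + (4*x + 3)^2 - 16)/(2*x^2 + 3*x + 8)^3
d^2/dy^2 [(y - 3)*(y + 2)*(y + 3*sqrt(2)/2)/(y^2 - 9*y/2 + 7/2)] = 4*(25*y^3 + 21*sqrt(2)*y^3 - 171*sqrt(2)*y^2 - 147*y^2 + 399*y + 549*sqrt(2)*y - 624*sqrt(2) - 427)/(8*y^6 - 108*y^5 + 570*y^4 - 1485*y^3 + 1995*y^2 - 1323*y + 343)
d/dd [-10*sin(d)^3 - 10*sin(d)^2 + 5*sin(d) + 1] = 5*(-6*sin(d)^2 - 4*sin(d) + 1)*cos(d)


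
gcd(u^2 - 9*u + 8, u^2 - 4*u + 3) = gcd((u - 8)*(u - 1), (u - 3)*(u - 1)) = u - 1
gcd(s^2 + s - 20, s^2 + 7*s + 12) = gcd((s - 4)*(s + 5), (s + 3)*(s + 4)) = 1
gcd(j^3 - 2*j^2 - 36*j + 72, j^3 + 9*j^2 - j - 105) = 1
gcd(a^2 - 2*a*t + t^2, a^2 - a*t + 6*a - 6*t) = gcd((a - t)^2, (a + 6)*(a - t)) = -a + t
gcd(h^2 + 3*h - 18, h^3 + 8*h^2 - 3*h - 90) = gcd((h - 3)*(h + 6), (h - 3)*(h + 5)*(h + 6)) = h^2 + 3*h - 18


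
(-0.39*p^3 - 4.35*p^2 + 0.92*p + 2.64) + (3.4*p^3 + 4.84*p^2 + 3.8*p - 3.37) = 3.01*p^3 + 0.49*p^2 + 4.72*p - 0.73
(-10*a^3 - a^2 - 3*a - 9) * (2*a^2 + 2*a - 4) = -20*a^5 - 22*a^4 + 32*a^3 - 20*a^2 - 6*a + 36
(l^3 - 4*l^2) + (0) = l^3 - 4*l^2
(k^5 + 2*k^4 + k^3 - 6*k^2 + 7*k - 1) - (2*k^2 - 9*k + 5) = k^5 + 2*k^4 + k^3 - 8*k^2 + 16*k - 6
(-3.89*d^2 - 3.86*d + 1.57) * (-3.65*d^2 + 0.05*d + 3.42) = 14.1985*d^4 + 13.8945*d^3 - 19.2273*d^2 - 13.1227*d + 5.3694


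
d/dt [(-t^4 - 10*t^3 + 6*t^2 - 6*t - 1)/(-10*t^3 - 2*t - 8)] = (5*t^6 + 33*t^4 - 24*t^3 + 99*t^2 - 48*t + 23)/(2*(25*t^6 + 10*t^4 + 40*t^3 + t^2 + 8*t + 16))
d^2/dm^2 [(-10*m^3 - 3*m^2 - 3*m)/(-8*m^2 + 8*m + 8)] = 13*m*(2*m^2 + 3*m + 3)/(4*(m^6 - 3*m^5 + 5*m^3 - 3*m - 1))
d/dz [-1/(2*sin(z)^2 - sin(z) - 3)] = (4*sin(z) - 1)*cos(z)/(sin(z) + cos(2*z) + 2)^2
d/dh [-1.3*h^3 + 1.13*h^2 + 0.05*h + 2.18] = -3.9*h^2 + 2.26*h + 0.05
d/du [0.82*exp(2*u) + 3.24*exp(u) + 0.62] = (1.64*exp(u) + 3.24)*exp(u)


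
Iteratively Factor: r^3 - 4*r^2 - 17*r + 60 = (r - 3)*(r^2 - r - 20) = (r - 5)*(r - 3)*(r + 4)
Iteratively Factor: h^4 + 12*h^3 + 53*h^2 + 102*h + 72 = (h + 3)*(h^3 + 9*h^2 + 26*h + 24) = (h + 3)^2*(h^2 + 6*h + 8) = (h + 2)*(h + 3)^2*(h + 4)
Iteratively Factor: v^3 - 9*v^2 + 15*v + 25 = (v - 5)*(v^2 - 4*v - 5) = (v - 5)*(v + 1)*(v - 5)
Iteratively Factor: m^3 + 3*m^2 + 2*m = (m + 2)*(m^2 + m) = (m + 1)*(m + 2)*(m)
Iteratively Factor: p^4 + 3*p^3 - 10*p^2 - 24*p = (p + 4)*(p^3 - p^2 - 6*p) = (p + 2)*(p + 4)*(p^2 - 3*p) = (p - 3)*(p + 2)*(p + 4)*(p)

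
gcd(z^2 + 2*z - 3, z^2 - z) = z - 1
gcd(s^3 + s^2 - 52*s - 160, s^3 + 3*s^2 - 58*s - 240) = s^2 - 3*s - 40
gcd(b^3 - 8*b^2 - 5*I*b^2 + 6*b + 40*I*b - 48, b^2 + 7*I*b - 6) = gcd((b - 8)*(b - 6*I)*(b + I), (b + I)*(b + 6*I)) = b + I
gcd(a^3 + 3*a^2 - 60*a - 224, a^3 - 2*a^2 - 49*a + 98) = a + 7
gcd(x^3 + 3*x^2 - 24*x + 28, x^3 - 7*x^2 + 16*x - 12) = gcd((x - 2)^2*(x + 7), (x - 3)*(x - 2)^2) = x^2 - 4*x + 4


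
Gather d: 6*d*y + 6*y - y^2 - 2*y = 6*d*y - y^2 + 4*y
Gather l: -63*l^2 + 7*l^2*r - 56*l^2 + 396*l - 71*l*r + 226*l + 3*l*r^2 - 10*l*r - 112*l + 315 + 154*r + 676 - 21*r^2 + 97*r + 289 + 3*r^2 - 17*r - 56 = l^2*(7*r - 119) + l*(3*r^2 - 81*r + 510) - 18*r^2 + 234*r + 1224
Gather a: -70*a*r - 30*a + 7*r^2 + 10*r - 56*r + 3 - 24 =a*(-70*r - 30) + 7*r^2 - 46*r - 21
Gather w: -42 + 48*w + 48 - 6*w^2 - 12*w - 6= -6*w^2 + 36*w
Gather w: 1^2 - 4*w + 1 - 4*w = 2 - 8*w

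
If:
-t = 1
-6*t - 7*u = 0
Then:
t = -1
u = 6/7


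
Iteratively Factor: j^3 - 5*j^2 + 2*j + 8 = (j - 4)*(j^2 - j - 2) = (j - 4)*(j - 2)*(j + 1)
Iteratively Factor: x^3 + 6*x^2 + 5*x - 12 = (x - 1)*(x^2 + 7*x + 12) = (x - 1)*(x + 4)*(x + 3)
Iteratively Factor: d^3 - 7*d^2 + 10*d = (d - 5)*(d^2 - 2*d) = (d - 5)*(d - 2)*(d)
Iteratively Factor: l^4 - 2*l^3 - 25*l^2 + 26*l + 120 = (l + 4)*(l^3 - 6*l^2 - l + 30) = (l - 5)*(l + 4)*(l^2 - l - 6) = (l - 5)*(l + 2)*(l + 4)*(l - 3)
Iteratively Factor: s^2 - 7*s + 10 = (s - 5)*(s - 2)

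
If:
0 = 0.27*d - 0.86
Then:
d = 3.19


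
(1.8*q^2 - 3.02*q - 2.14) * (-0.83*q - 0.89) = -1.494*q^3 + 0.9046*q^2 + 4.464*q + 1.9046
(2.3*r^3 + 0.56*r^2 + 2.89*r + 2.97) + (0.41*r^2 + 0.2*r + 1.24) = 2.3*r^3 + 0.97*r^2 + 3.09*r + 4.21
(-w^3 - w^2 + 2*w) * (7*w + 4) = -7*w^4 - 11*w^3 + 10*w^2 + 8*w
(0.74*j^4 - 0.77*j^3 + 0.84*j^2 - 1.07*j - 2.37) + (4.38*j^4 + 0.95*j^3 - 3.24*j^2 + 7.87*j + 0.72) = 5.12*j^4 + 0.18*j^3 - 2.4*j^2 + 6.8*j - 1.65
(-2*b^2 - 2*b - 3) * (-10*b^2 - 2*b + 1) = 20*b^4 + 24*b^3 + 32*b^2 + 4*b - 3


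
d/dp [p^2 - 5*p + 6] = 2*p - 5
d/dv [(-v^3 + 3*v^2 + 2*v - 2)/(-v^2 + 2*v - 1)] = (v^3 - 3*v^2 + 8*v - 2)/(v^3 - 3*v^2 + 3*v - 1)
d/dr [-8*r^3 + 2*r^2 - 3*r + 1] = -24*r^2 + 4*r - 3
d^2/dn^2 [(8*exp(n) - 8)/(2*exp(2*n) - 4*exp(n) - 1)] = (32*exp(4*n) - 64*exp(3*n) + 288*exp(2*n) - 224*exp(n) + 40)*exp(n)/(8*exp(6*n) - 48*exp(5*n) + 84*exp(4*n) - 16*exp(3*n) - 42*exp(2*n) - 12*exp(n) - 1)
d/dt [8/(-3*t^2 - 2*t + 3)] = 16*(3*t + 1)/(3*t^2 + 2*t - 3)^2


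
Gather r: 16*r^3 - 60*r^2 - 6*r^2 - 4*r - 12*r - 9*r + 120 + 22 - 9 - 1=16*r^3 - 66*r^2 - 25*r + 132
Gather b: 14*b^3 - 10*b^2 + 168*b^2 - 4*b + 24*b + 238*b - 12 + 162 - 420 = 14*b^3 + 158*b^2 + 258*b - 270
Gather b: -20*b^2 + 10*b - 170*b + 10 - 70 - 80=-20*b^2 - 160*b - 140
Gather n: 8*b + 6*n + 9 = 8*b + 6*n + 9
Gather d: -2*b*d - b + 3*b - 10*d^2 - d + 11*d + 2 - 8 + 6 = 2*b - 10*d^2 + d*(10 - 2*b)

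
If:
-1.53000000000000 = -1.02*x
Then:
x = 1.50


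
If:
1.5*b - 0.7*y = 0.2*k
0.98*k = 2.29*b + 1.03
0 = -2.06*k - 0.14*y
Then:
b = -0.42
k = 0.06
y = -0.92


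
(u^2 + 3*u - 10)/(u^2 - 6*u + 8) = (u + 5)/(u - 4)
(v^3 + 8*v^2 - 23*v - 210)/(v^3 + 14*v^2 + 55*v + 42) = (v - 5)/(v + 1)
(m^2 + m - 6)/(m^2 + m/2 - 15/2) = 2*(m - 2)/(2*m - 5)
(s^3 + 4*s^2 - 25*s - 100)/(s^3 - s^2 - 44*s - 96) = (s^2 - 25)/(s^2 - 5*s - 24)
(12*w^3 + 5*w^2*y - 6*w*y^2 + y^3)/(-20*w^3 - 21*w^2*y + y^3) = (12*w^2 - 7*w*y + y^2)/(-20*w^2 - w*y + y^2)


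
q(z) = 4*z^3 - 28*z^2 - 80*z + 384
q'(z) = 12*z^2 - 56*z - 80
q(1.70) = 186.73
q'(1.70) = -140.52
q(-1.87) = 409.53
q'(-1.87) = 66.68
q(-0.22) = 400.20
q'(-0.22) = -67.10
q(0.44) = 343.72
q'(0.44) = -102.32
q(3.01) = -1.40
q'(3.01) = -139.84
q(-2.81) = 298.96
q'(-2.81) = 172.11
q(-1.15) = 432.89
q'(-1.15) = 0.27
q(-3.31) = 196.97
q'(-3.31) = 236.83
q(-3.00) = 264.00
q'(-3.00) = 196.00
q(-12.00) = -9600.00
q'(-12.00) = 2320.00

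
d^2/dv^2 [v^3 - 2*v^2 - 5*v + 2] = 6*v - 4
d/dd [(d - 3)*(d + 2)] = 2*d - 1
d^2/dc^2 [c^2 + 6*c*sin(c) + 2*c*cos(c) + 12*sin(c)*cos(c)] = -6*c*sin(c) - 2*c*cos(c) - 4*sin(c) - 24*sin(2*c) + 12*cos(c) + 2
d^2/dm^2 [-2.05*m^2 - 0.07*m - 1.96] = -4.10000000000000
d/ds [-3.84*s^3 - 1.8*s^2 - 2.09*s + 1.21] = -11.52*s^2 - 3.6*s - 2.09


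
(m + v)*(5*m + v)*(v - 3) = 5*m^2*v - 15*m^2 + 6*m*v^2 - 18*m*v + v^3 - 3*v^2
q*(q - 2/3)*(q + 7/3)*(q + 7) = q^4 + 26*q^3/3 + 91*q^2/9 - 98*q/9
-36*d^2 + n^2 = (-6*d + n)*(6*d + n)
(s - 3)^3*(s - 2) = s^4 - 11*s^3 + 45*s^2 - 81*s + 54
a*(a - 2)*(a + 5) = a^3 + 3*a^2 - 10*a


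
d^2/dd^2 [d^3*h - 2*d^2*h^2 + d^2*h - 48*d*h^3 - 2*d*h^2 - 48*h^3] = 2*h*(3*d - 2*h + 1)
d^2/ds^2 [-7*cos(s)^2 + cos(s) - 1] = -cos(s) + 14*cos(2*s)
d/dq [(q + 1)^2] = 2*q + 2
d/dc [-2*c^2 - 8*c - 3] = -4*c - 8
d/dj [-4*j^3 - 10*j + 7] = -12*j^2 - 10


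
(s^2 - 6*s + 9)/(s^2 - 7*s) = (s^2 - 6*s + 9)/(s*(s - 7))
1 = 1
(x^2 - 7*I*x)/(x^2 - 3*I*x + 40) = x*(x - 7*I)/(x^2 - 3*I*x + 40)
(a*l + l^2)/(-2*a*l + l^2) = (-a - l)/(2*a - l)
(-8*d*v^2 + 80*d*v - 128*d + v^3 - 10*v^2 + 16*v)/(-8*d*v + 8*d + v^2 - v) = (v^2 - 10*v + 16)/(v - 1)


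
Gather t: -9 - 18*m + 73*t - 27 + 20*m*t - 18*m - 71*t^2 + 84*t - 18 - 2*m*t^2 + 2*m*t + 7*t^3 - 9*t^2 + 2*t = -36*m + 7*t^3 + t^2*(-2*m - 80) + t*(22*m + 159) - 54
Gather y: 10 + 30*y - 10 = 30*y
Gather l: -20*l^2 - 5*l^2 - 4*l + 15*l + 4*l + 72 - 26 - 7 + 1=-25*l^2 + 15*l + 40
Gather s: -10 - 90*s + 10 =-90*s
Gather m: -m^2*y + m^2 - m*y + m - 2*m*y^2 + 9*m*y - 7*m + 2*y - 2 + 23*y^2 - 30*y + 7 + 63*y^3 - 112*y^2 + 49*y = m^2*(1 - y) + m*(-2*y^2 + 8*y - 6) + 63*y^3 - 89*y^2 + 21*y + 5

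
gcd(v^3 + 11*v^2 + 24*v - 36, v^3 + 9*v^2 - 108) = v^2 + 12*v + 36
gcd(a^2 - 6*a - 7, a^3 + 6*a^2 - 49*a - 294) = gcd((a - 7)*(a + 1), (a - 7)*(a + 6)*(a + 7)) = a - 7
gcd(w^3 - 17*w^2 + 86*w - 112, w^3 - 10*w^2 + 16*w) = w^2 - 10*w + 16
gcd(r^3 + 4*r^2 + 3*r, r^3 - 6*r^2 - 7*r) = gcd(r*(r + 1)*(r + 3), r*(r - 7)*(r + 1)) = r^2 + r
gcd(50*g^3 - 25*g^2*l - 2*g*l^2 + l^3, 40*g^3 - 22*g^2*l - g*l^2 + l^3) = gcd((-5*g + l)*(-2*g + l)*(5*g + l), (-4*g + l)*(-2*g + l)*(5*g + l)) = 10*g^2 - 3*g*l - l^2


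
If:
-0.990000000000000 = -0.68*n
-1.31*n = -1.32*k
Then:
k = 1.44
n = 1.46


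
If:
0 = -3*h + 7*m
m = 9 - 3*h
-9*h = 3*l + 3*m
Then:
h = 21/8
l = -9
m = 9/8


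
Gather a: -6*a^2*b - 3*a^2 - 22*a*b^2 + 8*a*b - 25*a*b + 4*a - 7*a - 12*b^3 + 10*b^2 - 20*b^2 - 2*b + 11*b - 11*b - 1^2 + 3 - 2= a^2*(-6*b - 3) + a*(-22*b^2 - 17*b - 3) - 12*b^3 - 10*b^2 - 2*b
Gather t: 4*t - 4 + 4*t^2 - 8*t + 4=4*t^2 - 4*t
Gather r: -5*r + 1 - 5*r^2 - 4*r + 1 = -5*r^2 - 9*r + 2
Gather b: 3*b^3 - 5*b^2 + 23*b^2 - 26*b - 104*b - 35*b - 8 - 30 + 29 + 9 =3*b^3 + 18*b^2 - 165*b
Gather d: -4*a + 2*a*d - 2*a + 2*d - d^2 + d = -6*a - d^2 + d*(2*a + 3)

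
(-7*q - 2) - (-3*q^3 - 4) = 3*q^3 - 7*q + 2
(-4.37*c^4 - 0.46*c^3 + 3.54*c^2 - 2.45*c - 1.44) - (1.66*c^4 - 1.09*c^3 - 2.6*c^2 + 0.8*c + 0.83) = -6.03*c^4 + 0.63*c^3 + 6.14*c^2 - 3.25*c - 2.27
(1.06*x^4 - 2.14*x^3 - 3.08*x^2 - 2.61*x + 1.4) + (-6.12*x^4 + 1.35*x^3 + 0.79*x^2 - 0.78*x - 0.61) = -5.06*x^4 - 0.79*x^3 - 2.29*x^2 - 3.39*x + 0.79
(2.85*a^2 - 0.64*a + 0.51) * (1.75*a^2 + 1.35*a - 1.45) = 4.9875*a^4 + 2.7275*a^3 - 4.104*a^2 + 1.6165*a - 0.7395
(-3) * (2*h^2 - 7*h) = -6*h^2 + 21*h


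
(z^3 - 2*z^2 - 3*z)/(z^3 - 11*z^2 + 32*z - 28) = z*(z^2 - 2*z - 3)/(z^3 - 11*z^2 + 32*z - 28)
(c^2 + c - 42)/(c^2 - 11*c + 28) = (c^2 + c - 42)/(c^2 - 11*c + 28)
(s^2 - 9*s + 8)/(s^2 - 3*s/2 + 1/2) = 2*(s - 8)/(2*s - 1)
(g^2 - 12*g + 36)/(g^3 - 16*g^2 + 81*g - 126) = (g - 6)/(g^2 - 10*g + 21)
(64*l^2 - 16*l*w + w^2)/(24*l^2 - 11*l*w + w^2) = (-8*l + w)/(-3*l + w)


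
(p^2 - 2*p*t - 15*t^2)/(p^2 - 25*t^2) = (p + 3*t)/(p + 5*t)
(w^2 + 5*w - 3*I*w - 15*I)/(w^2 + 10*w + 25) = (w - 3*I)/(w + 5)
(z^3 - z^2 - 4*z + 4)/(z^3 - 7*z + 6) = (z + 2)/(z + 3)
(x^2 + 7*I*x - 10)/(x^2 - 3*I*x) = (x^2 + 7*I*x - 10)/(x*(x - 3*I))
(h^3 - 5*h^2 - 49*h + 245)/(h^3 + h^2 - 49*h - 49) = (h - 5)/(h + 1)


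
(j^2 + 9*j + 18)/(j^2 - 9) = (j + 6)/(j - 3)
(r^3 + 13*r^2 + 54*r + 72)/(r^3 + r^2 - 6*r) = (r^2 + 10*r + 24)/(r*(r - 2))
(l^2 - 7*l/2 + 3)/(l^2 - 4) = (l - 3/2)/(l + 2)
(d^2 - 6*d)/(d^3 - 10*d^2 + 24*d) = 1/(d - 4)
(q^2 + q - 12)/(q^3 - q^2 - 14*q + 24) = 1/(q - 2)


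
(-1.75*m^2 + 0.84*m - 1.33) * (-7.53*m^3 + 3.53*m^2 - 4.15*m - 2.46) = 13.1775*m^5 - 12.5027*m^4 + 20.2426*m^3 - 3.8759*m^2 + 3.4531*m + 3.2718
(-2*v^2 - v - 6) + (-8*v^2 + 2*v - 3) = -10*v^2 + v - 9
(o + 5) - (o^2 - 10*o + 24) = -o^2 + 11*o - 19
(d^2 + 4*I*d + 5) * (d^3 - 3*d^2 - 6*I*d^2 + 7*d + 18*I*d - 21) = d^5 - 3*d^4 - 2*I*d^4 + 36*d^3 + 6*I*d^3 - 108*d^2 - 2*I*d^2 + 35*d + 6*I*d - 105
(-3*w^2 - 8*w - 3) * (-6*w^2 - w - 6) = 18*w^4 + 51*w^3 + 44*w^2 + 51*w + 18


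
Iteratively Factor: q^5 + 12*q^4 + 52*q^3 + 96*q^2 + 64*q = (q + 2)*(q^4 + 10*q^3 + 32*q^2 + 32*q) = (q + 2)^2*(q^3 + 8*q^2 + 16*q) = (q + 2)^2*(q + 4)*(q^2 + 4*q) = (q + 2)^2*(q + 4)^2*(q)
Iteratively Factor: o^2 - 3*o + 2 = (o - 1)*(o - 2)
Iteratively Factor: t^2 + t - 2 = (t - 1)*(t + 2)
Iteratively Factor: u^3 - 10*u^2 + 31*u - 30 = (u - 2)*(u^2 - 8*u + 15) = (u - 3)*(u - 2)*(u - 5)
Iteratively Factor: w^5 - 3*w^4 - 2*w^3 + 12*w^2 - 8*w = (w - 1)*(w^4 - 2*w^3 - 4*w^2 + 8*w) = w*(w - 1)*(w^3 - 2*w^2 - 4*w + 8) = w*(w - 2)*(w - 1)*(w^2 - 4) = w*(w - 2)*(w - 1)*(w + 2)*(w - 2)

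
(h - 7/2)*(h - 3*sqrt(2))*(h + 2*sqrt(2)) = h^3 - 7*h^2/2 - sqrt(2)*h^2 - 12*h + 7*sqrt(2)*h/2 + 42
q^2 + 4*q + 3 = (q + 1)*(q + 3)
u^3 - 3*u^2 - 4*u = u*(u - 4)*(u + 1)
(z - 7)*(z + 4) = z^2 - 3*z - 28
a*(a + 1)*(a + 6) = a^3 + 7*a^2 + 6*a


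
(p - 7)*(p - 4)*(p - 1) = p^3 - 12*p^2 + 39*p - 28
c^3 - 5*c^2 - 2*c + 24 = (c - 4)*(c - 3)*(c + 2)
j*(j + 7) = j^2 + 7*j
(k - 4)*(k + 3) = k^2 - k - 12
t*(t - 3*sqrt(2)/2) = t^2 - 3*sqrt(2)*t/2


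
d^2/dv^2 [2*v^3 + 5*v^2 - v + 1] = 12*v + 10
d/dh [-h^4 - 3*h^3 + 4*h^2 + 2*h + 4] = -4*h^3 - 9*h^2 + 8*h + 2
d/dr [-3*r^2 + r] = 1 - 6*r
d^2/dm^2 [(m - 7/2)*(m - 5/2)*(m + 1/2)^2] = 12*m^2 - 30*m + 6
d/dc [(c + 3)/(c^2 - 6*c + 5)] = (c^2 - 6*c - 2*(c - 3)*(c + 3) + 5)/(c^2 - 6*c + 5)^2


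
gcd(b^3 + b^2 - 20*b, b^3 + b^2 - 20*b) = b^3 + b^2 - 20*b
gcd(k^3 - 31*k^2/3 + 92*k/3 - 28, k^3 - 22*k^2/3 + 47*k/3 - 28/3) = k - 7/3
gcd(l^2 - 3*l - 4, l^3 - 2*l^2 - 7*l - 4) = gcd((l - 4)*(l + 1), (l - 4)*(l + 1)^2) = l^2 - 3*l - 4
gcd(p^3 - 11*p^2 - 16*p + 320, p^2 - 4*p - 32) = p - 8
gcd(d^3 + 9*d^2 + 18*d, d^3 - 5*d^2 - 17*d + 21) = d + 3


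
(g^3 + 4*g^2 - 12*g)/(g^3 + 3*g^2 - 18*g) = (g - 2)/(g - 3)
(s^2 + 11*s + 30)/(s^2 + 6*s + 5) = (s + 6)/(s + 1)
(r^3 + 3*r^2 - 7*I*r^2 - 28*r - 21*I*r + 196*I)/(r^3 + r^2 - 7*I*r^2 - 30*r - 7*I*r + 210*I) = (r^2 + 3*r - 28)/(r^2 + r - 30)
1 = 1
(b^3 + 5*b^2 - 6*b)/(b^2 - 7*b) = (b^2 + 5*b - 6)/(b - 7)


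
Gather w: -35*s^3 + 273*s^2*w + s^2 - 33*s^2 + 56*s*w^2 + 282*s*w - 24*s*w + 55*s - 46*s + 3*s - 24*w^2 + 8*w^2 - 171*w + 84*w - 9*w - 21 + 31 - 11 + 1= -35*s^3 - 32*s^2 + 12*s + w^2*(56*s - 16) + w*(273*s^2 + 258*s - 96)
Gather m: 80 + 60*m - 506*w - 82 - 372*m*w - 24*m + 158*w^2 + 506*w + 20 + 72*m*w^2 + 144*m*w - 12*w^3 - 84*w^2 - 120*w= m*(72*w^2 - 228*w + 36) - 12*w^3 + 74*w^2 - 120*w + 18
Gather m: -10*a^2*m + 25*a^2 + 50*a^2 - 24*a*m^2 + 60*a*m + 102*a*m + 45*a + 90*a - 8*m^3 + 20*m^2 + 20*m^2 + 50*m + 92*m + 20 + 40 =75*a^2 + 135*a - 8*m^3 + m^2*(40 - 24*a) + m*(-10*a^2 + 162*a + 142) + 60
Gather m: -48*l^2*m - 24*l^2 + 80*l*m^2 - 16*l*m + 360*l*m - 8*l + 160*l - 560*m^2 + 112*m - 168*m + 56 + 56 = -24*l^2 + 152*l + m^2*(80*l - 560) + m*(-48*l^2 + 344*l - 56) + 112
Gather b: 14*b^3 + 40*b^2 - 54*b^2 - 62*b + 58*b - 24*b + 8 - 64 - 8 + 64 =14*b^3 - 14*b^2 - 28*b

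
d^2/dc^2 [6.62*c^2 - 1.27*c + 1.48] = 13.2400000000000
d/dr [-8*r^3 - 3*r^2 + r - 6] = -24*r^2 - 6*r + 1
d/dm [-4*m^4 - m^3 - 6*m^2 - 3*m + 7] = -16*m^3 - 3*m^2 - 12*m - 3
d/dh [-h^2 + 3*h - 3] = 3 - 2*h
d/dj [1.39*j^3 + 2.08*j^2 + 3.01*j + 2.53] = 4.17*j^2 + 4.16*j + 3.01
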